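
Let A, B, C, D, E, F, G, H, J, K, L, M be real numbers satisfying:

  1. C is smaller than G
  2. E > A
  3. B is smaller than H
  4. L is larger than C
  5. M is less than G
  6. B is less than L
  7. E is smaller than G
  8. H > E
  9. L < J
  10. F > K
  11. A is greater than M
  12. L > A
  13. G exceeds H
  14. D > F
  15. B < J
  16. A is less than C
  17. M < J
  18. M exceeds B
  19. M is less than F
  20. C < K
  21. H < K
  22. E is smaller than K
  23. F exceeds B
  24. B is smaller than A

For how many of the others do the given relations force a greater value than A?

9

From A the given relations immediately reach E, C, L.
From those, H, K, J, G — 7 in total.
From those, F — 8 in total.
From those, D — 9 in total.
Nothing else is reachable above A; 9 in all.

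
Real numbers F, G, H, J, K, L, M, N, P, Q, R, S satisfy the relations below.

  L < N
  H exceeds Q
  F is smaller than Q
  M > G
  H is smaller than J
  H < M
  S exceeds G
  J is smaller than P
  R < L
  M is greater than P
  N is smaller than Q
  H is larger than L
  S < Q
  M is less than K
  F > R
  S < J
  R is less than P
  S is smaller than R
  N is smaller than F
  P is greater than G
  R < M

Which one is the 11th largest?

S

Piecing the relations together gives one ordering: G < S < R < L < N < F < Q < H < J < P < M < K.
The 11th largest is S.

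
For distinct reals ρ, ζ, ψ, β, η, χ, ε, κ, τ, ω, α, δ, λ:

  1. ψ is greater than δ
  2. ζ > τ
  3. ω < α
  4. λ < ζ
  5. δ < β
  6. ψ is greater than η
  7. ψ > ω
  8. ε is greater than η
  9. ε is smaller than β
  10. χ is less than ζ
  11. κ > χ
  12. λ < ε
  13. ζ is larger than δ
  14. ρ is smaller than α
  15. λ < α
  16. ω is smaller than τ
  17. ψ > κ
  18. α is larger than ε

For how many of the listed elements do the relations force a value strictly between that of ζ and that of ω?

1

The relations place ω below ζ. An element lies strictly between them when it is forced above ω and also forced below ζ.
Above ω: {τ, α, ψ}. Below ζ: {δ, τ, λ, χ}.
Intersection: {τ} — 1.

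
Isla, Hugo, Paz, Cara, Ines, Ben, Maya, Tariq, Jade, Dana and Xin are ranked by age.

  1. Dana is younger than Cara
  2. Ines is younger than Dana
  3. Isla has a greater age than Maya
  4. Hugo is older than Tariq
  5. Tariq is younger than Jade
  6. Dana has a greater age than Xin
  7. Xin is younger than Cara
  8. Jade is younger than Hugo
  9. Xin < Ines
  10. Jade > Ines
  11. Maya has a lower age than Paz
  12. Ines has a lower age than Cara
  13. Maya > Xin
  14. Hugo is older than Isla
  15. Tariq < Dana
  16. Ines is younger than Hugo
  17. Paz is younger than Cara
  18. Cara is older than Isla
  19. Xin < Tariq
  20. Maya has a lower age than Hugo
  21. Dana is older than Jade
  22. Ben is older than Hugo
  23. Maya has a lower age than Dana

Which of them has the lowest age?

Xin

Ines is not least since Xin < Ines; Tariq is not least since Xin < Tariq; Maya is not least since Xin < Maya; Paz is not least since Maya < Paz; Isla is not least since Maya < Isla; Jade is not least since Ines < Jade; Hugo is not least since Maya < Hugo; Ben is not least since Hugo < Ben; Dana is not least since Ines < Dana; Cara is not least since Isla < Cara.
Only Xin has nothing below it, so Xin is the lowest age.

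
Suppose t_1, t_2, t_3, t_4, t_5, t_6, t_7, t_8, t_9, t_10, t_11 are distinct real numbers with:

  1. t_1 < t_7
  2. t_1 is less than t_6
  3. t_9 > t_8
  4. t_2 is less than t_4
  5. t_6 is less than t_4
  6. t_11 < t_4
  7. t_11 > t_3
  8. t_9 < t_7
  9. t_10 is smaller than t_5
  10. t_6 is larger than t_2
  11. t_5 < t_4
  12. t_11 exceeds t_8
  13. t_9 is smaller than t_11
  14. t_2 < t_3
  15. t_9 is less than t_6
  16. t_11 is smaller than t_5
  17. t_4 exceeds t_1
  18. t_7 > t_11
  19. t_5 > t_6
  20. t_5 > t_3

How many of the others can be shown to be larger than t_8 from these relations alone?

From t_8 the given relations immediately reach t_9, t_11.
From those, t_6, t_5, t_7, t_4 — 6 in total.
Nothing else is reachable above t_8; 6 in all.

6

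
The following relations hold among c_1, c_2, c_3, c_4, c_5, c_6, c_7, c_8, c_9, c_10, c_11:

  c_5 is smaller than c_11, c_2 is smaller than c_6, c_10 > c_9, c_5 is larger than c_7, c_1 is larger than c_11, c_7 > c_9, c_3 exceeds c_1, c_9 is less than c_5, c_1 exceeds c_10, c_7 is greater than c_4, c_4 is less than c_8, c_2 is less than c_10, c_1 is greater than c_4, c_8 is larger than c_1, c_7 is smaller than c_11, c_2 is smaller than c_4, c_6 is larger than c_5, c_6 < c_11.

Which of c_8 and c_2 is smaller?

c_2

c_2 < c_4 and c_4 < c_7 give c_2 < c_7.
With c_7 < c_5: c_2 < c_4 < c_7 < c_5.
Then c_5 < c_6 extends the chain to c_6.
With c_6 < c_11: c_2 < c_4 < c_7 < c_5 < c_6 < c_11.
With c_11 < c_1: c_2 < c_4 < c_7 < c_5 < c_6 < c_11 < c_1.
Then c_1 < c_8 extends the chain to c_8.
So c_2 < c_8; c_2 is the smaller of the two.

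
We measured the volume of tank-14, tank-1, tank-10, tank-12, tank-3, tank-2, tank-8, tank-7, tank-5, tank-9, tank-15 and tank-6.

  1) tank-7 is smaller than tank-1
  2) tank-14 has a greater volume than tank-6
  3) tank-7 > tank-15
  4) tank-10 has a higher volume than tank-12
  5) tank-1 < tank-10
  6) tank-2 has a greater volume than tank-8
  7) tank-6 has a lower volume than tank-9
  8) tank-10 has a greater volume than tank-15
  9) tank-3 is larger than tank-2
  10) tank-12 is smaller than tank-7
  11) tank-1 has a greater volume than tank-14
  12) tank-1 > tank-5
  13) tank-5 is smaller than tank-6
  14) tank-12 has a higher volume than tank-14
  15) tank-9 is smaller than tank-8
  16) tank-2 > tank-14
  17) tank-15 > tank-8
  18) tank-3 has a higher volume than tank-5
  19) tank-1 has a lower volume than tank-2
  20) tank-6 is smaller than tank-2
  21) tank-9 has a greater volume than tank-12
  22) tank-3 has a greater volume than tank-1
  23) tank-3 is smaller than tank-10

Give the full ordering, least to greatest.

Each adjacent pair is fixed by a given relation: tank-5 < tank-6; tank-6 < tank-14; tank-14 < tank-12; tank-12 < tank-9; tank-9 < tank-8; tank-8 < tank-15; tank-15 < tank-7; tank-7 < tank-1; tank-1 < tank-2; tank-2 < tank-3; tank-3 < tank-10. Chaining them end to end gives the full order.

tank-5 < tank-6 < tank-14 < tank-12 < tank-9 < tank-8 < tank-15 < tank-7 < tank-1 < tank-2 < tank-3 < tank-10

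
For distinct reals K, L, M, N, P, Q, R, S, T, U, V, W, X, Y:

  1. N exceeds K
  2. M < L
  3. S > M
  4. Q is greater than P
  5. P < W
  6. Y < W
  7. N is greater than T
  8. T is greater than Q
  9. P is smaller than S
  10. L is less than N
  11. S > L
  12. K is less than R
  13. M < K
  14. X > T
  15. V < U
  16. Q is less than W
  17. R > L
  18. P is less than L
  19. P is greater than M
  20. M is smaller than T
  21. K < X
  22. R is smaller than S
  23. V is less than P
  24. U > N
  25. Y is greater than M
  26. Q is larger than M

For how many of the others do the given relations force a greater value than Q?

From Q the given relations immediately reach T, W.
From those, N, X — 4 in total.
From those, U — 5 in total.
Nothing else is reachable above Q; 5 in all.

5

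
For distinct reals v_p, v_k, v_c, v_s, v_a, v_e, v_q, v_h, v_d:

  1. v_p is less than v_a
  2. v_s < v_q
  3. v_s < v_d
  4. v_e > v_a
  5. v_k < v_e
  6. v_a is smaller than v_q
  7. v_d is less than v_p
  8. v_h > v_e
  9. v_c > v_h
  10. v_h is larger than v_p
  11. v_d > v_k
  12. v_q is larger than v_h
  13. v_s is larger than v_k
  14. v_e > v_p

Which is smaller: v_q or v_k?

v_k

Link the given pairs in sequence: v_k < v_s; v_s < v_d; v_d < v_p; v_p < v_a; v_a < v_e; v_e < v_h; v_h < v_q.
Chaining these gives v_k < v_s < v_d < v_p < v_a < v_e < v_h < v_q.
So v_k < v_q; v_k is the smaller of the two.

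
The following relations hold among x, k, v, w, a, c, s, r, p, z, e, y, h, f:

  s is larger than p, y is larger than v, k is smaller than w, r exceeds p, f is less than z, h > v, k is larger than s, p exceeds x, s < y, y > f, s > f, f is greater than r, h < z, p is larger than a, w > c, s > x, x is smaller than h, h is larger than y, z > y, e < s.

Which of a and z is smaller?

Chaining the given relations: a < p < r < f < s < y < h < z.
So a < z; a is the smaller of the two.

a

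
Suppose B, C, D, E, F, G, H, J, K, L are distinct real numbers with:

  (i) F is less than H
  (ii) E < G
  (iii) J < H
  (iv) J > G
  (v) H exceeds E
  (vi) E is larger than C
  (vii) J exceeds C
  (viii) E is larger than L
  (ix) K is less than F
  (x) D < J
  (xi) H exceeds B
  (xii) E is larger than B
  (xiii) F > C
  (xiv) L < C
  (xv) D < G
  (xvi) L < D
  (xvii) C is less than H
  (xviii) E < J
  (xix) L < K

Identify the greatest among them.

L is not greatest since L < C; C is not greatest since C < J; B is not greatest since B < E; D is not greatest since D < J; E is not greatest since E < H; G is not greatest since G < J; J is not greatest since J < H; K is not greatest since K < F; F is not greatest since F < H.
Only H has nothing above it, so H is the greatest.

H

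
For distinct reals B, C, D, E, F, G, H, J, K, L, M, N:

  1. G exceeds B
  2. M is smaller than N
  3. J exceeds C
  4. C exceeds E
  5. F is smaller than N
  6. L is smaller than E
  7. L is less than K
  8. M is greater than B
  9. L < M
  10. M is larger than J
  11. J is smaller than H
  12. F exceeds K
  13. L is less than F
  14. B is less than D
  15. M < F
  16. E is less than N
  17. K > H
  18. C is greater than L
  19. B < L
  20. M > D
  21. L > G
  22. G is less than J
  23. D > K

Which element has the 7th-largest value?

Chaining the given pairs: B < G < L < E < C < J < H < K < D < M < F < N.
Counting 7 from the largest end gives J.

J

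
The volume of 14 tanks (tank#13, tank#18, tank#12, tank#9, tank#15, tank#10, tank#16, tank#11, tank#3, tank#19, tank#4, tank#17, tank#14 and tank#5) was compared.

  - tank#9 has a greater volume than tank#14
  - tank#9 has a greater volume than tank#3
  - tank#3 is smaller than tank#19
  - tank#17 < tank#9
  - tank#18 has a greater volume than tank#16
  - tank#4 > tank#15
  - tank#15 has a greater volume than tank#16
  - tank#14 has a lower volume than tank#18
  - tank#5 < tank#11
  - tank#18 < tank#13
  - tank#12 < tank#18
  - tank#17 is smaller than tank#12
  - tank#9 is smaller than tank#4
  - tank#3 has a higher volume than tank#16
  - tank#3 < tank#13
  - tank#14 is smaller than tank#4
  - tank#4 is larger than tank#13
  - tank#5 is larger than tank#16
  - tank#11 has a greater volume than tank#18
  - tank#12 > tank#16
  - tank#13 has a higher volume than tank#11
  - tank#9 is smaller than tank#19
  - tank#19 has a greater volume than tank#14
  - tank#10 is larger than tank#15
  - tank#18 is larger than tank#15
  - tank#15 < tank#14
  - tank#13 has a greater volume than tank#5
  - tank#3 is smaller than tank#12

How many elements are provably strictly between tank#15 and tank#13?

The relations place tank#15 below tank#13. An element lies strictly between them when it is forced above tank#15 and also forced below tank#13.
Above tank#15: {tank#14, tank#18, tank#11, tank#10, tank#9, tank#4, tank#19}. Below tank#13: {tank#16, tank#17, tank#5, tank#3, tank#14, tank#12, tank#18, tank#11}.
Intersection: {tank#14, tank#18, tank#11} — 3.

3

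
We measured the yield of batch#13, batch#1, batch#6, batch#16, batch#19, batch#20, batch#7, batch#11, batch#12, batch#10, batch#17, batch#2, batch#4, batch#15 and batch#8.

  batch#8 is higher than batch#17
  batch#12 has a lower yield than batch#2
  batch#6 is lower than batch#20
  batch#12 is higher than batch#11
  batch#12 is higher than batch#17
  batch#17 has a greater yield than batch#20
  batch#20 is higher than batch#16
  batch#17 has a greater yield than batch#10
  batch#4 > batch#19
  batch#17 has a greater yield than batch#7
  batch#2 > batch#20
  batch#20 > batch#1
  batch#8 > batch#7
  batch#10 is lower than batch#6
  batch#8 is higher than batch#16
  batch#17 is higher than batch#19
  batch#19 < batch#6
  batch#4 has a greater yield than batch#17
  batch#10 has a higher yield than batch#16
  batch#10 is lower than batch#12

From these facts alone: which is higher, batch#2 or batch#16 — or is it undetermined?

Chaining the given relations: batch#16 < batch#10 < batch#6 < batch#20 < batch#17 < batch#12 < batch#2.
So batch#2 is higher.

batch#2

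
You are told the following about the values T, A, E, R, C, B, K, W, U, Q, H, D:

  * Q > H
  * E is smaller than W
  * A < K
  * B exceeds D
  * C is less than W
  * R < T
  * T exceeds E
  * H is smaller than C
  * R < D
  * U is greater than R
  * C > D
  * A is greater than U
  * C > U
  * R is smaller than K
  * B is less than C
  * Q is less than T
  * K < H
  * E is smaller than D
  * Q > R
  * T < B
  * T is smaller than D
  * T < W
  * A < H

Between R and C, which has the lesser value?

The relevant relations are R < U; U < A; A < K; K < H; H < Q; Q < T; T < D; D < B; B < C.
Chaining these gives R < U < A < K < H < Q < T < D < B < C.
So R < C; R is the smaller of the two.

R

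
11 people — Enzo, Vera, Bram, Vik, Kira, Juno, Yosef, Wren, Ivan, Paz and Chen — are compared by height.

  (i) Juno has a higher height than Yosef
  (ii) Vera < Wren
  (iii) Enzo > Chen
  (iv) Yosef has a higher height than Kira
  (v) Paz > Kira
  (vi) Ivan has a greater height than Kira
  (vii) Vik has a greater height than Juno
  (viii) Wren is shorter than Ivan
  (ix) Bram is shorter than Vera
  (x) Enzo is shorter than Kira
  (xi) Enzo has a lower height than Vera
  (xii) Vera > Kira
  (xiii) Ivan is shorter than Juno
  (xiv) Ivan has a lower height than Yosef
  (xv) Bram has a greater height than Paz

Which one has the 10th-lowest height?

Chaining the given pairs: Chen < Enzo < Kira < Paz < Bram < Vera < Wren < Ivan < Yosef < Juno < Vik.
The 10th smallest is Juno.

Juno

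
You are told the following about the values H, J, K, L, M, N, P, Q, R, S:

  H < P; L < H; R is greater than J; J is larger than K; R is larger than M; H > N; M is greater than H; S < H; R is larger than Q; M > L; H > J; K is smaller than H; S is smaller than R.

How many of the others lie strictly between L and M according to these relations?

Chaining upward from L reaches: H, P, R.
Chaining downward from M reaches: K, J, S, N, H.
Strictly between L and M are those in both lists: H — 1 element.

1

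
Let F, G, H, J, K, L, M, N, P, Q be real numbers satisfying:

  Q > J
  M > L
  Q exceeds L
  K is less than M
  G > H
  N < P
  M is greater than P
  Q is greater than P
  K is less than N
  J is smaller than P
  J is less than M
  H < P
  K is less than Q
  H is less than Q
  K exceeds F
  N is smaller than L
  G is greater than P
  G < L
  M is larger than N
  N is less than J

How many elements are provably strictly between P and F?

3

The relations place F below P. An element lies strictly between them when it is forced above F and also forced below P.
Above F: {K, N, J, G, L, M, Q}. Below P: {K, H, N, J}.
Intersection: {K, N, J} — 3.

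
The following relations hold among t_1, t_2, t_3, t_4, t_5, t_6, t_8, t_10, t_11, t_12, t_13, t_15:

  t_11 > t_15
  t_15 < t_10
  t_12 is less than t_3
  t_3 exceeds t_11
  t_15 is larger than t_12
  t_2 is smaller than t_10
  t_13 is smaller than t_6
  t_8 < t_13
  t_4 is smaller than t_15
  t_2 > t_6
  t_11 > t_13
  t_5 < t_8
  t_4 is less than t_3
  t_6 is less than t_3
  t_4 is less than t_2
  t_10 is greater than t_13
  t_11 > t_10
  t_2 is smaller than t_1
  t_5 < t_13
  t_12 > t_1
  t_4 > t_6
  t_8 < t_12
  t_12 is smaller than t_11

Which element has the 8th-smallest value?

The consecutive relations fix a unique order: t_5 < t_8 < t_13 < t_6 < t_4 < t_2 < t_1 < t_12 < t_15 < t_10 < t_11 < t_3.
Counting 8 from the smallest end gives t_12.

t_12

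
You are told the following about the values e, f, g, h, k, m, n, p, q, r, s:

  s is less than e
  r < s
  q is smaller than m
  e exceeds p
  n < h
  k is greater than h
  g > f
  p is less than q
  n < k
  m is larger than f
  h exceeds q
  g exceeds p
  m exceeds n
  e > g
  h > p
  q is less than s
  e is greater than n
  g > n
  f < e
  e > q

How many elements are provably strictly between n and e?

1

The relations place n below e. An element lies strictly between them when it is forced above n and also forced below e.
Above n: {h, m, g, k}. Below e: {r, p, q, f, s, g}.
Intersection: {g} — 1.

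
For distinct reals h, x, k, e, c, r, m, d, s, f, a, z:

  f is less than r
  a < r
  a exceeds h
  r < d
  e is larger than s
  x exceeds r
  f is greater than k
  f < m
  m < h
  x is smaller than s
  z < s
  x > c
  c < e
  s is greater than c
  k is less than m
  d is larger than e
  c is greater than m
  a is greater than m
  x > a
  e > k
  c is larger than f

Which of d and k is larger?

k < f and f < m give k < m.
With m < h: k < f < m < h.
Then h < a extends the chain to a.
Then a < r extends the chain to r.
With r < x: k < f < m < h < a < r < x.
With x < s: k < f < m < h < a < r < x < s.
With s < e: k < f < m < h < a < r < x < s < e.
With e < d: k < f < m < h < a < r < x < s < e < d.
So k < d; d is the larger of the two.

d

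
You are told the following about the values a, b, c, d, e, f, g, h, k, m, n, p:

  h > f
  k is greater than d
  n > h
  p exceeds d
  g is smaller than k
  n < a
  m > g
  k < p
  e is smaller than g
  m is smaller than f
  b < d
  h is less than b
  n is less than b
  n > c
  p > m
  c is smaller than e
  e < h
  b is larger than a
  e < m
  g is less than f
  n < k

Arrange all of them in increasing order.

The consecutive links are each given: c < e; e < g; g < m; m < f; f < h; h < n; n < a; a < b; b < d; d < k; k < p.

c < e < g < m < f < h < n < a < b < d < k < p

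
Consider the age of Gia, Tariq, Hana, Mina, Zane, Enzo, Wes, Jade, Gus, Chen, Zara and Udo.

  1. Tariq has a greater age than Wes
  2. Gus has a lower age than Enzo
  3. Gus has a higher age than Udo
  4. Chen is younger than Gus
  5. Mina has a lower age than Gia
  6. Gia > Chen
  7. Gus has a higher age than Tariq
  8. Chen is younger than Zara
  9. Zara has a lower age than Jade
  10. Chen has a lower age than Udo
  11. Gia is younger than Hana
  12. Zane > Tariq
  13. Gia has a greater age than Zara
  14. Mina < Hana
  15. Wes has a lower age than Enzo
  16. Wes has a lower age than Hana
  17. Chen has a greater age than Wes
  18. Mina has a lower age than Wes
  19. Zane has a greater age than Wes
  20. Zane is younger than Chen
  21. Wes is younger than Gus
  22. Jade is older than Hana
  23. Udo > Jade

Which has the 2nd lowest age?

Wes

The consecutive relations fix a unique order: Mina < Wes < Tariq < Zane < Chen < Zara < Gia < Hana < Jade < Udo < Gus < Enzo.
The 2nd smallest is Wes.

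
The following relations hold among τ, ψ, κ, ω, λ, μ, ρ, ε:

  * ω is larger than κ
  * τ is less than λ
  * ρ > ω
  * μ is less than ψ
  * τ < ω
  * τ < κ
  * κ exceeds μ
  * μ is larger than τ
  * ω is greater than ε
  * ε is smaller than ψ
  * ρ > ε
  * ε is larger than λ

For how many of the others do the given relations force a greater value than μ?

Directly above μ: κ, ψ.
One step further: ω (3 so far).
One step further: ρ (4 so far).
No other element is forced above μ by the given relations, so the count is 4.

4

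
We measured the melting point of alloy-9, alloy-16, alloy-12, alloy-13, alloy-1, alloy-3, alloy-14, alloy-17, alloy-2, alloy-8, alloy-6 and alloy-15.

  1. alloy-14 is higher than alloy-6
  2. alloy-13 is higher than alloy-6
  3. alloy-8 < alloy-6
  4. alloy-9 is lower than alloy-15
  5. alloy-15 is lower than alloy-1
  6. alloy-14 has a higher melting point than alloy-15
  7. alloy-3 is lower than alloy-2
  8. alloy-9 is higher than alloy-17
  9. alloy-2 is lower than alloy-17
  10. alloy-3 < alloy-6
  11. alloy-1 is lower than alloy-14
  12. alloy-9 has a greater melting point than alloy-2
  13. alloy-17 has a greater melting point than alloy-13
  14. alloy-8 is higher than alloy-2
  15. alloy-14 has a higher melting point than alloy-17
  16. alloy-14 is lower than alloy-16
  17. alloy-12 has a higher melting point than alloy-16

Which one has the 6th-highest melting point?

The consecutive relations fix a unique order: alloy-3 < alloy-2 < alloy-8 < alloy-6 < alloy-13 < alloy-17 < alloy-9 < alloy-15 < alloy-1 < alloy-14 < alloy-16 < alloy-12.
Counting 6 from the largest end gives alloy-9.

alloy-9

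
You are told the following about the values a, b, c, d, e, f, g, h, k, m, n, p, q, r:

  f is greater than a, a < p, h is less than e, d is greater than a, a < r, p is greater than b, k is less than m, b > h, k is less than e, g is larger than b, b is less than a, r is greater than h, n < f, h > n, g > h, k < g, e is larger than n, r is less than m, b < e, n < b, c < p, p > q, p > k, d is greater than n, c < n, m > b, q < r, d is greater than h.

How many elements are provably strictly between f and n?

Chaining upward from n reaches: h, b, a, r, e, d, m, g, p.
Chaining downward from f reaches: c, h, b, a.
Strictly between n and f are those in both lists: h, b, a — 3 elements.

3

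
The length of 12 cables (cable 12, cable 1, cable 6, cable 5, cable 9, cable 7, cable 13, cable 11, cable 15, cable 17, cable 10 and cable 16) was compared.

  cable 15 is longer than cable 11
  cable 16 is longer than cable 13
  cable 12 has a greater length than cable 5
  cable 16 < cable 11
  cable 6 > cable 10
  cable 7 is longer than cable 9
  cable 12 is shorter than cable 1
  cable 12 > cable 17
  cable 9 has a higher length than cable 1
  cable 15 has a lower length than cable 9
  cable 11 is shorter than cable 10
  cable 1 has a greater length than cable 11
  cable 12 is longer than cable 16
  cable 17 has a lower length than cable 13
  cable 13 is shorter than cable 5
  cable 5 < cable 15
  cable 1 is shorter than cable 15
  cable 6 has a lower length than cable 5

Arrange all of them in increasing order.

Each adjacent pair is fixed by a given relation: cable 17 < cable 13; cable 13 < cable 16; cable 16 < cable 11; cable 11 < cable 10; cable 10 < cable 6; cable 6 < cable 5; cable 5 < cable 12; cable 12 < cable 1; cable 1 < cable 15; cable 15 < cable 9; cable 9 < cable 7. Chaining them end to end gives the full order.

cable 17 < cable 13 < cable 16 < cable 11 < cable 10 < cable 6 < cable 5 < cable 12 < cable 1 < cable 15 < cable 9 < cable 7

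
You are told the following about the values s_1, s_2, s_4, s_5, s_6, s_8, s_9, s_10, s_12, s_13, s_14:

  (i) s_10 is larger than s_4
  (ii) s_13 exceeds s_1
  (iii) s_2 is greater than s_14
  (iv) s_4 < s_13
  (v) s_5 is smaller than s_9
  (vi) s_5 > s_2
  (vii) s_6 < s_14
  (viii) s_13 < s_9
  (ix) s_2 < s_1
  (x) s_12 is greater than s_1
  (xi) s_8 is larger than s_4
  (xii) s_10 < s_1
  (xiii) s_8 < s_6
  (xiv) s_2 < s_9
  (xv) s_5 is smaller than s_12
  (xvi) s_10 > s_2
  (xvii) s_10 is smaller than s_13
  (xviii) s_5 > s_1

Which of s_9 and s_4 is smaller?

Link the given pairs in sequence: s_4 < s_8; s_8 < s_6; s_6 < s_14; s_14 < s_2; s_2 < s_10; s_10 < s_1; s_1 < s_5; s_5 < s_9.
Together: s_4 < s_8 < s_6 < s_14 < s_2 < s_10 < s_1 < s_5 < s_9.
So s_4 < s_9; s_4 is the smaller of the two.

s_4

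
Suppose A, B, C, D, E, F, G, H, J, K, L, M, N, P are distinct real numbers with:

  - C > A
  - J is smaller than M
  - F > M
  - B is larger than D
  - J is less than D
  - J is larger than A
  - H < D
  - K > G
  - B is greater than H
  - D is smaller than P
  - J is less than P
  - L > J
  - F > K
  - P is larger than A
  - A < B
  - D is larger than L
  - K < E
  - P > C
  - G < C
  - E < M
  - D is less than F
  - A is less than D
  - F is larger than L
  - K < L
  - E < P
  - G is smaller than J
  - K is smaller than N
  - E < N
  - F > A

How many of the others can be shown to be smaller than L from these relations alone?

4

The elements the relations force below L are A, G, K, J — no chain reaches any other.
That is 4.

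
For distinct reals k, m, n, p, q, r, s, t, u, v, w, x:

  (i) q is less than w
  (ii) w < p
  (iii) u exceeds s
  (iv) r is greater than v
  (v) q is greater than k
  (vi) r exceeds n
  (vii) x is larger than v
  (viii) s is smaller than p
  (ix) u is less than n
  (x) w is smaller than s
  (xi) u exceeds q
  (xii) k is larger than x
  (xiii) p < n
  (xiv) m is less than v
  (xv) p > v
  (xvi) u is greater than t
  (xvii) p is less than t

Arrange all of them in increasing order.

Nothing is placed below m, so it is least; from there m < v; v < x; x < k; k < q; q < w; w < s; s < p; p < t; t < u; u < n; n < r, each given directly.

m < v < x < k < q < w < s < p < t < u < n < r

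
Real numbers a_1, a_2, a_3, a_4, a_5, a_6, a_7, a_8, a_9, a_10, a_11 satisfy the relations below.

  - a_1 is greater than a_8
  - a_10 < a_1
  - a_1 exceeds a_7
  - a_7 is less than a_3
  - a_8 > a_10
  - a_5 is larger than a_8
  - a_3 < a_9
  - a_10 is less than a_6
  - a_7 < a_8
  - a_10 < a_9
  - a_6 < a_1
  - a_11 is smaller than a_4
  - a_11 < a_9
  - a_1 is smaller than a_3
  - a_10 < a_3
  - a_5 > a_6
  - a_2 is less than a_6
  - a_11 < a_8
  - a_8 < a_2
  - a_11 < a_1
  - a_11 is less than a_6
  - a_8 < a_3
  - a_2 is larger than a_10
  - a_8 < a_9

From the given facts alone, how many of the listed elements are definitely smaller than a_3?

7

Directly below a_3: a_7, a_10, a_8, a_1.
One step further: a_11, a_6 (6 so far).
One step further: a_2 (7 so far).
No other element is forced below a_3 by the given relations, so the count is 7.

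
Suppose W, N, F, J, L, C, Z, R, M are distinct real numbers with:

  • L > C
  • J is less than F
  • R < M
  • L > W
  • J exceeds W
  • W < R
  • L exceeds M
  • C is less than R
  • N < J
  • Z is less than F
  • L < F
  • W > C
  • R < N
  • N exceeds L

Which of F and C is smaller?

C

Following the relations from C: C < R < M < L < N < J < F.
So C < F; C is the smaller of the two.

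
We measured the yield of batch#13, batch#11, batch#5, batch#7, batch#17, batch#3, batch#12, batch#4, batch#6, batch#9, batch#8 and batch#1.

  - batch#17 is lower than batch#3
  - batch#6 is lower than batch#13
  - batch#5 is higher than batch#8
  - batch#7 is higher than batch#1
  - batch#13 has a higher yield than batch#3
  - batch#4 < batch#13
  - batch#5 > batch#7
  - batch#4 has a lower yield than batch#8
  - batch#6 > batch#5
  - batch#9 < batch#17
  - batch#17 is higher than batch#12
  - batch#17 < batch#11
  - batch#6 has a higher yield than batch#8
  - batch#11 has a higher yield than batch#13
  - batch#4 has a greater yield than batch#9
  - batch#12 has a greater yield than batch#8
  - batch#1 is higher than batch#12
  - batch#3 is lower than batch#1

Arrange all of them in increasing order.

batch#9 < batch#4 < batch#8 < batch#12 < batch#17 < batch#3 < batch#1 < batch#7 < batch#5 < batch#6 < batch#13 < batch#11

Each adjacent pair is fixed by a given relation: batch#9 < batch#4; batch#4 < batch#8; batch#8 < batch#12; batch#12 < batch#17; batch#17 < batch#3; batch#3 < batch#1; batch#1 < batch#7; batch#7 < batch#5; batch#5 < batch#6; batch#6 < batch#13; batch#13 < batch#11. Chaining them end to end gives the full order.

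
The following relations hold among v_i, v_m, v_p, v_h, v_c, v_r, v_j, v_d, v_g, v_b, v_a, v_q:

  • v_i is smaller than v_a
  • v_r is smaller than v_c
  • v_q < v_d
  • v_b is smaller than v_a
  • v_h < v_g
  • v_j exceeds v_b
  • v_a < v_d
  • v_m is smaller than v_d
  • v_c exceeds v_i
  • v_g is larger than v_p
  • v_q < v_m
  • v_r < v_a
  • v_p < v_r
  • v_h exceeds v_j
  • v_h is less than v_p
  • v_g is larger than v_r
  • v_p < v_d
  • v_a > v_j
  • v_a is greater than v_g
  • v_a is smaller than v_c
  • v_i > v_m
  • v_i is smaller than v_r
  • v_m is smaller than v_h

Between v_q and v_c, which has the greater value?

v_c

The relevant relations are v_q < v_m; v_m < v_h; v_h < v_p; v_p < v_r; v_r < v_g; v_g < v_a; v_a < v_c.
Together: v_q < v_m < v_h < v_p < v_r < v_g < v_a < v_c.
So v_q < v_c; v_c is the larger of the two.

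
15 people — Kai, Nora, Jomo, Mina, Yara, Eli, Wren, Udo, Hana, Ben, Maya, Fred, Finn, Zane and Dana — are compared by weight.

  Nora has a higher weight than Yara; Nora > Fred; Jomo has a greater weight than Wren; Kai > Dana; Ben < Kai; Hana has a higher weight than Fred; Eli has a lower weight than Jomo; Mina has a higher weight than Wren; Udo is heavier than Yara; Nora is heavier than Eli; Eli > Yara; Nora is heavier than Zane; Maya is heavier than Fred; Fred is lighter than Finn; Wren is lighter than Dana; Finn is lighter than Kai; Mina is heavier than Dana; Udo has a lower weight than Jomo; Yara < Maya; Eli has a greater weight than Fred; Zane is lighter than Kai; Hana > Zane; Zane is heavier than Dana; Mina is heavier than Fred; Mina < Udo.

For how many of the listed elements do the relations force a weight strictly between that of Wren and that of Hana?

2

Chaining upward from Wren reaches: Dana, Zane, Mina, Nora, Udo, Kai, Jomo.
Chaining downward from Hana reaches: Fred, Dana, Zane.
Strictly between Wren and Hana are those in both lists: Dana, Zane — 2 elements.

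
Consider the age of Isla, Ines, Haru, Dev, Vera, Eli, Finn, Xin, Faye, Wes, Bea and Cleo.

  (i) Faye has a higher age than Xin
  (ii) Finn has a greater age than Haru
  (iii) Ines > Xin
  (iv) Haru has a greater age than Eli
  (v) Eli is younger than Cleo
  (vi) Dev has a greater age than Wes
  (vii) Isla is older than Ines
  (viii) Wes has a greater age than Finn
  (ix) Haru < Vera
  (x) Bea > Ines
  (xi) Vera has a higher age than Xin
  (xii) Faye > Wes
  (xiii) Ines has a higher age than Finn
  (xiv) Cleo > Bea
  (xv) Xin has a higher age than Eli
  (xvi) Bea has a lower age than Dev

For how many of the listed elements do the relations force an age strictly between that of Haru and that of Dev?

The relations place Haru below Dev. An element lies strictly between them when it is forced above Haru and also forced below Dev.
Above Haru: {Finn, Ines, Bea, Cleo, Isla, Vera, Wes, Faye}. Below Dev: {Eli, Finn, Xin, Ines, Bea, Wes}.
Intersection: {Finn, Ines, Bea, Wes} — 4.

4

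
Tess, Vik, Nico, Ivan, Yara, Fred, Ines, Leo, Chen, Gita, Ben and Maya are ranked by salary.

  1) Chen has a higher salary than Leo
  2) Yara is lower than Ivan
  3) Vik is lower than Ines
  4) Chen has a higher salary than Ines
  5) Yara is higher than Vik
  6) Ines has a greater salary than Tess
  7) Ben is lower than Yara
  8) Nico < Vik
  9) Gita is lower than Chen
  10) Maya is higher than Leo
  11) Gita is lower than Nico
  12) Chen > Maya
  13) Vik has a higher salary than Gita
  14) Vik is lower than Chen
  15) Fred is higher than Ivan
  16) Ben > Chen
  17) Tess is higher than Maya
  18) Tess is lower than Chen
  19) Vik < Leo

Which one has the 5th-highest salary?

Chen

Chaining the given pairs: Gita < Nico < Vik < Leo < Maya < Tess < Ines < Chen < Ben < Yara < Ivan < Fred.
The 5th largest is Chen.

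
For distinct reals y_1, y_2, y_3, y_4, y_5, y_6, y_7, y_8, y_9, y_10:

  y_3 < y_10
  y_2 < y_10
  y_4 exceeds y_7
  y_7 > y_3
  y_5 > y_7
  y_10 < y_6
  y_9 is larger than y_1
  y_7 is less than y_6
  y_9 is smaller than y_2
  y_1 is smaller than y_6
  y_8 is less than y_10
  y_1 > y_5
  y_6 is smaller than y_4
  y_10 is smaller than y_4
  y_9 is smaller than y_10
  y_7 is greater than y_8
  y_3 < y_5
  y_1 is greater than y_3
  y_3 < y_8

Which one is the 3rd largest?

y_10

The consecutive relations fix a unique order: y_3 < y_8 < y_7 < y_5 < y_1 < y_9 < y_2 < y_10 < y_6 < y_4.
Counting 3 from the largest end gives y_10.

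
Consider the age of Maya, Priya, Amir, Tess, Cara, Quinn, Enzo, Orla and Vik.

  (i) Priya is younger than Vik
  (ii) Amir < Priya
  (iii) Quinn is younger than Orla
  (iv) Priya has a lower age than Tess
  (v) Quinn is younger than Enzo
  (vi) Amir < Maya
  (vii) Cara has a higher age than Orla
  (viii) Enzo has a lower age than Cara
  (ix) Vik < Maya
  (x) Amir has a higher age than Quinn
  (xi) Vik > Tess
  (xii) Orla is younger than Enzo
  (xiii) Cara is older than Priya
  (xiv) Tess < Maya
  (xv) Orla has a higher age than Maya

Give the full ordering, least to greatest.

Each adjacent pair is fixed by a given relation: Quinn < Amir; Amir < Priya; Priya < Tess; Tess < Vik; Vik < Maya; Maya < Orla; Orla < Enzo; Enzo < Cara. Chaining them end to end gives the full order.

Quinn < Amir < Priya < Tess < Vik < Maya < Orla < Enzo < Cara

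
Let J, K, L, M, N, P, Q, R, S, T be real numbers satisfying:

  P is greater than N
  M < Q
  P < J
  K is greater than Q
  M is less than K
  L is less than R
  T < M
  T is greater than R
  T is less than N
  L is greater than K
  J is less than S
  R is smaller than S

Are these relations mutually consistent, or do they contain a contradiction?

inconsistent

We have T < M stated directly, yet also M < Q < K < L < R < T by chaining the others — so M < T. Contradiction.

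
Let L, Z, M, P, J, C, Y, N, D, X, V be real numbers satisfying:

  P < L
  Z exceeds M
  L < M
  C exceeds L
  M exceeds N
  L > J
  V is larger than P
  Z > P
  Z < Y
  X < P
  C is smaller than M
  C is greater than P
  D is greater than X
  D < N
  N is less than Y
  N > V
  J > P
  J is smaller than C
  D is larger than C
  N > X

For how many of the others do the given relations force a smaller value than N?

Directly below N: X, V, D.
One step further: P, C (5 so far).
One step further: J, L (7 so far).
No other element is forced below N by the given relations, so the count is 7.

7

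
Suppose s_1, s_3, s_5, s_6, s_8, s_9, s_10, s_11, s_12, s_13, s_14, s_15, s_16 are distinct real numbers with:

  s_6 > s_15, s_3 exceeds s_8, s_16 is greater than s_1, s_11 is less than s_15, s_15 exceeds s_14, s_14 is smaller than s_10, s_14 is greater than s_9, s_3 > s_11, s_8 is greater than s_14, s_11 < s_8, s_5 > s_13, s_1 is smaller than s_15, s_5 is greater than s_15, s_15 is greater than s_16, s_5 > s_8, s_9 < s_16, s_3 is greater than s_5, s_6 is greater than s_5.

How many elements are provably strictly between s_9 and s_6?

Chaining upward from s_9 reaches: s_14, s_10, s_16, s_8, s_15, s_5, s_3.
Chaining downward from s_6 reaches: s_11, s_1, s_14, s_16, s_8, s_13, s_15, s_5.
Strictly between s_9 and s_6 are those in both lists: s_14, s_16, s_8, s_15, s_5 — 5 elements.

5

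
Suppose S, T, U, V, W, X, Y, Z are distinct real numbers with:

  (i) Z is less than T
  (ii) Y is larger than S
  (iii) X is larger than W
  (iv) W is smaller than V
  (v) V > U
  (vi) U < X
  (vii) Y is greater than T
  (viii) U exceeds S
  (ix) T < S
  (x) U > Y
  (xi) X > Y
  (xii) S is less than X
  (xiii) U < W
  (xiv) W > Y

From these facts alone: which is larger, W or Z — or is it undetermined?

Chaining the given relations: Z < T < Y < U < W.
So W is larger.

W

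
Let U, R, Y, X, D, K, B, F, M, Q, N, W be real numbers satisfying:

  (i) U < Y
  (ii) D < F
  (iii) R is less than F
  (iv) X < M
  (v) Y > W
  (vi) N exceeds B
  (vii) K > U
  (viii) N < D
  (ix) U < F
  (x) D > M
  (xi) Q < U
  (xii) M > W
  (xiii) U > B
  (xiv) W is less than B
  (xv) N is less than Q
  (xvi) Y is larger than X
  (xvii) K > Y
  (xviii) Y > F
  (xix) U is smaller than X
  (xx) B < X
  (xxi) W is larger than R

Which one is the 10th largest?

B

Piecing the relations together gives one ordering: R < W < B < N < Q < U < X < M < D < F < Y < K.
Counting 10 from the largest end gives B.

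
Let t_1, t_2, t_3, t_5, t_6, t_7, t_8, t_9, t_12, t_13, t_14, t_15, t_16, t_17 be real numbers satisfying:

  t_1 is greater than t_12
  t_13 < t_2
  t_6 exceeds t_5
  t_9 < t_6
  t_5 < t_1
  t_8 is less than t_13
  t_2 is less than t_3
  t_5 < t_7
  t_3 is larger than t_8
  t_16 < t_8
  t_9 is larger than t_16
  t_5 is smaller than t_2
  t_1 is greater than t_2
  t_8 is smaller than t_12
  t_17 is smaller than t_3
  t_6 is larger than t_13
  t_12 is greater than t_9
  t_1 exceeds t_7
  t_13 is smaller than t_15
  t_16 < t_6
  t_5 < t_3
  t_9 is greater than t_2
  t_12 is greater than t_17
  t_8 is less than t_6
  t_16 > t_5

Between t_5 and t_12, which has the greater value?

t_12

t_5 < t_16 and t_16 < t_8 give t_5 < t_8.
Then t_8 < t_13 extends the chain to t_13.
With t_13 < t_2: t_5 < t_16 < t_8 < t_13 < t_2.
Then t_2 < t_9 extends the chain to t_9.
Then t_9 < t_12 extends the chain to t_12.
So t_5 < t_12; t_12 is the larger of the two.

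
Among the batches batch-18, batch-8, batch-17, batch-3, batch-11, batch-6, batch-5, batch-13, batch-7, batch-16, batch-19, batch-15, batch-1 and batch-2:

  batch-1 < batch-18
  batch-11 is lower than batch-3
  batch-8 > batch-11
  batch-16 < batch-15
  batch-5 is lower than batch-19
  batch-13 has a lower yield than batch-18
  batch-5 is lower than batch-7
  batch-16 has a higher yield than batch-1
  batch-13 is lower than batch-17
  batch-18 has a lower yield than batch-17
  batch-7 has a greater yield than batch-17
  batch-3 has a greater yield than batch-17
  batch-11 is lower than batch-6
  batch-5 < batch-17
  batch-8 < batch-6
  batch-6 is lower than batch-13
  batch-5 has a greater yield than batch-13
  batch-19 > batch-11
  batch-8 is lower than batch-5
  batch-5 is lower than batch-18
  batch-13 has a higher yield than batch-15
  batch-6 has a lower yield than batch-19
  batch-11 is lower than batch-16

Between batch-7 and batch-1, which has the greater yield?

batch-1 < batch-16 < batch-15 < batch-13 < batch-18 < batch-17 < batch-7, by transitivity through batch-16, batch-15, batch-13, batch-18, batch-17.
So batch-1 < batch-7; batch-7 is the higher of the two.

batch-7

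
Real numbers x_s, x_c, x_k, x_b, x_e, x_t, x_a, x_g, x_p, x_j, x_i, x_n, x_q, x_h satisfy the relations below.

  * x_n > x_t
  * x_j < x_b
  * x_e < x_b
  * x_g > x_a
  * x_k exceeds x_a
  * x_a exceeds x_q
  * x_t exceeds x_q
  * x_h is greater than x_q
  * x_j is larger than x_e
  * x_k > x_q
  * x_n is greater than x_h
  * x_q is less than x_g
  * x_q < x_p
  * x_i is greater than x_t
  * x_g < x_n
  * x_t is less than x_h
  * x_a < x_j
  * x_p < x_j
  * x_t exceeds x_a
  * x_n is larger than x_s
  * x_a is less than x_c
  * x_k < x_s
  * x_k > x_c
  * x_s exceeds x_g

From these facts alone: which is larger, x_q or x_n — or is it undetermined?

x_q < x_a and x_a < x_c give x_q < x_c.
Then x_c < x_k extends the chain to x_k.
With x_k < x_s: x_q < x_a < x_c < x_k < x_s.
With x_s < x_n: x_q < x_a < x_c < x_k < x_s < x_n.
So x_n is larger.

x_n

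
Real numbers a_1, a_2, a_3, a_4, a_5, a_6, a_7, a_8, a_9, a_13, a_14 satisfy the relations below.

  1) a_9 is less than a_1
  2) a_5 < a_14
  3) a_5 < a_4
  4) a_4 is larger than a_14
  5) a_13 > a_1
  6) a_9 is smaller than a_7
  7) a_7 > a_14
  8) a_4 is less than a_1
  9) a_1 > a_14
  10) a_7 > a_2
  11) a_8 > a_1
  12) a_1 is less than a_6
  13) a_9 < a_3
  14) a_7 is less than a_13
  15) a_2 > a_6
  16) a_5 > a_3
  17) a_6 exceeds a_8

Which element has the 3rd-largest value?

a_2

Chaining the given pairs: a_9 < a_3 < a_5 < a_14 < a_4 < a_1 < a_8 < a_6 < a_2 < a_7 < a_13.
Counting 3 from the largest end gives a_2.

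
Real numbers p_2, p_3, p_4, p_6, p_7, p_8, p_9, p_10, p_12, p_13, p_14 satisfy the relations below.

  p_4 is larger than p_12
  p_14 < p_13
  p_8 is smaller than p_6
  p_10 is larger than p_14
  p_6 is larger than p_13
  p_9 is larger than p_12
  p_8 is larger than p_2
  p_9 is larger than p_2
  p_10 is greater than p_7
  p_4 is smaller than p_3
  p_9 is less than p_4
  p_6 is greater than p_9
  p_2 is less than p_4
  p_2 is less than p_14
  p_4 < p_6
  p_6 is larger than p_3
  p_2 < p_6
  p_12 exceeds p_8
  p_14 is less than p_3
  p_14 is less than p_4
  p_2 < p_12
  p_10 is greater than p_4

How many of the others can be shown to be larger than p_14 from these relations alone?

5

The elements the relations force above p_14 are p_13, p_4, p_10, p_3, p_6 — no chain reaches any other.
That is 5.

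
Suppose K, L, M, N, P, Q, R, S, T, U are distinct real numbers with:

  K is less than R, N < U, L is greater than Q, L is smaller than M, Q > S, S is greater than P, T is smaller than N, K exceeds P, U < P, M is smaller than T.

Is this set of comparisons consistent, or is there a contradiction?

inconsistent

Chaining the given relations yields S < Q < L < M < T < N < U < P, so S < P. But one relation states P < S. These cannot both hold.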